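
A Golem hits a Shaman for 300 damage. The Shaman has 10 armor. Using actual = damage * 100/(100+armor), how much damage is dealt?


actual = 300 * 100 / (100 + 10)
= 300 * 100 / 110
= 30000 / 110
= 272.73

272.73 damage


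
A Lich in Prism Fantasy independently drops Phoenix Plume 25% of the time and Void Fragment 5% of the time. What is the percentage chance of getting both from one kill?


For independent events, P(both) = P(A) * P(B)
= 25% * 5%
= 125 / 100 %
= 1.25%

1.25%


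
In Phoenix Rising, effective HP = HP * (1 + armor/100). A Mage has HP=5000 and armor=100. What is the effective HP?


EHP = 5000 * (1 + 100/100)
= 5000 * (1 + 1.0)
= 5000 * 2.0
= 10000.0

10000.0 EHP


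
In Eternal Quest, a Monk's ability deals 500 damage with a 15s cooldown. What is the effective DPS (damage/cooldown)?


DPS = damage / cooldown
= 500 / 15
= 33.33

33.33 DPS


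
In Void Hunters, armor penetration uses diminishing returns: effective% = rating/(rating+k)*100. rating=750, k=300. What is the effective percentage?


effective% = rating / (rating + k) * 100
= 750 / (750 + 300) * 100
= 750 / 1050 * 100
= 0.714286 * 100
= 71.43%

71.43%


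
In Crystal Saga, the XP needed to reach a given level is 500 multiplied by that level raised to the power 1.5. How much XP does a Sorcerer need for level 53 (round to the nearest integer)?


XP = 500 * level^1.5
Substitute level = 53:
XP = 500 * 53^1.5
= 500 * 385.8458
= 192923

192923 XP


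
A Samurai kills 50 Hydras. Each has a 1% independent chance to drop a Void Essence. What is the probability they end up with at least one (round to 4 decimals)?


P(at least one) = 1 - P(none) = 1 - (1-p)^n
p = 1/100 = 0.01
1 - p = 0.99
(1 - p)^50 = 0.99^50 = 0.605006
P(at least one) = 1 - 0.605006 = 0.3950

0.3950


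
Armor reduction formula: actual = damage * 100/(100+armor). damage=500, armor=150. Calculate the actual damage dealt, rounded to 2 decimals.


actual = 500 * 100 / (100 + 150)
= 500 * 100 / 250
= 50000 / 250
= 200.00

200.00 damage


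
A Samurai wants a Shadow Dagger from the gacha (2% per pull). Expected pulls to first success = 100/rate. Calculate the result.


Expected pulls for a geometric distribution = 1/p = 100 / rate%
= 100 / 2
= 50.0

50.0 pulls


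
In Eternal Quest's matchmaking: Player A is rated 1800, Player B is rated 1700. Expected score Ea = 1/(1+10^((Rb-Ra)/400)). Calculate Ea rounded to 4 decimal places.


Elo expected score: Ea = 1/(1 + 10^((Rb-Ra)/400))
Rb - Ra = 1700 - 1800 = -100
(Rb-Ra)/400 = -100/400 = -0.25
10^-0.25 = 0.562341
Ea = 1/(1 + 0.562341) = 1/1.562341 = 0.6401

0.6401


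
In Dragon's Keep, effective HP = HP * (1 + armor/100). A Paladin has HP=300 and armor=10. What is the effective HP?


EHP = 300 * (1 + 10/100)
= 300 * (1 + 0.1)
= 300 * 1.1
= 330.0

330.0 EHP


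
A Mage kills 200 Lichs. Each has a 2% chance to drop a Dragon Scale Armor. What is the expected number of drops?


Expected drops = kills * (drop_rate / 100)
= 200 * (2 / 100)
= 200 * 0.02
= 4.0

4.0 drops


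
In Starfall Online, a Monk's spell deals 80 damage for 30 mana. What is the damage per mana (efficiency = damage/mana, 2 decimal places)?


Efficiency = damage / mana
= 80 / 30
= 2.67

2.67 dmg/mana


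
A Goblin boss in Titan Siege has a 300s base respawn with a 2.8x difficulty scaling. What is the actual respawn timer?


Respawn time = base * multiplier
= 300 * 2.8
= 840.0 seconds

840.0 seconds


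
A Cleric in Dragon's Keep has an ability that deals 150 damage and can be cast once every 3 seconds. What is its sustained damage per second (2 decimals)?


DPS = damage / cooldown
= 150 / 3
= 50.00

50.00 DPS


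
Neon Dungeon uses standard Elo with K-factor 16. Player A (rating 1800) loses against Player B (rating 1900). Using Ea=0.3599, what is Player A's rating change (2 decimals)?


Elo update: delta = K * (S - Ea), where S = 0 (loses)
S - Ea = 0 - 0.3599 = -0.3599
Rating change = 16 * -0.3599
= -5.76

-5.76 rating points


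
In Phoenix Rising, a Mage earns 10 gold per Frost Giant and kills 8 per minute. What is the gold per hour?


Gold per minute = 10 * 8 = 80
Gold per hour = 80 * 60 = 4800

4800 gold/hour


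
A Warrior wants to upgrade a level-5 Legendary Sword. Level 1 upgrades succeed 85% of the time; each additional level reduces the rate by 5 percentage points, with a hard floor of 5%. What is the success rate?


raw_rate = 85 - 5 * (5 - 1)
= 85 - 5 * 4
= 85 - 20
= 65
Apply floor: max(65, 5) = 65%

65%


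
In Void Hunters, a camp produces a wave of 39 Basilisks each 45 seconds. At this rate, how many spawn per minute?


Spawns per minute = count * (60 / interval)
= 39 * (60 / 45)
= 39 * 1.3333
= 52.0

52.0 per minute


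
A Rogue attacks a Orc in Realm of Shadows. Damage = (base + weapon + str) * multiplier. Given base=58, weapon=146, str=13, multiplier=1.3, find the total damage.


Sum base + weapon + str = 58 + 146 + 13 = 217
Multiply by 1.3:
217 * 1.3 = 282.1

282.1 damage


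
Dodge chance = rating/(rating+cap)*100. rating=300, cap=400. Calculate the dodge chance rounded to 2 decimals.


dodge% = 300 / (300 + 400) * 100
= 300 / 700 * 100
= 0.428571 * 100
= 42.86%

42.86%


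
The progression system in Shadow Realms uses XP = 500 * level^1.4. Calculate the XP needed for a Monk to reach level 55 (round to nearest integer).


XP = 500 * level^1.4
Substitute level = 55:
XP = 500 * 55^1.4
= 500 * 273.217
= 136609

136609 XP


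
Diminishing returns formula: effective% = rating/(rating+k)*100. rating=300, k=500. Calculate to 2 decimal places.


effective% = rating / (rating + k) * 100
= 300 / (300 + 500) * 100
= 300 / 800 * 100
= 0.375 * 100
= 37.50%

37.50%


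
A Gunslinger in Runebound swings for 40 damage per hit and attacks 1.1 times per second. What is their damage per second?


DPS = damage * attack_speed
= 40 * 1.1
= 44.0

44.0 DPS


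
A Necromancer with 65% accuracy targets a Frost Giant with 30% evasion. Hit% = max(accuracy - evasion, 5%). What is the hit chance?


accuracy - evasion = 65 - 30 = 35
Apply floor: max(35, 5) = 35
Hit chance = 35%

35%


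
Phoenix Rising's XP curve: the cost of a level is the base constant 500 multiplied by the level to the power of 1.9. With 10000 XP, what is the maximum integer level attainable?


XP = 500 * level^1.9, so level = (XP / 500)^(1/1.9)
= (10000 / 500)^(1/1.9)
= 20.0^0.5263
= 4.839
Floor: level = 4

level 4


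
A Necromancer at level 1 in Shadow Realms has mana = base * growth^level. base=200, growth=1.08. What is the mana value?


value = base * growth^level
= 200 * 1.08^1
= 200 * 1.08
= 216.00

216.00 mana


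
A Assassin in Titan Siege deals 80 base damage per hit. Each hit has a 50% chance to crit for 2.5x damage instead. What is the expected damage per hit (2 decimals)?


E[dmg] = base * (1 + crit_chance * (crit_mult - 1))
cc as decimal = 50/100 = 0.5
cm - 1 = 2.5 - 1 = 1.5
Bonus factor = 0.5 * 1.5 = 0.75
Total multiplier = 1 + 0.75 = 1.75
Expected damage = 80 * 1.75 = 140.00

140.00 damage


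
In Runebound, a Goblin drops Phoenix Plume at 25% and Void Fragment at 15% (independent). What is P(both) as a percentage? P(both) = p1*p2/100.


For independent events, P(both) = P(A) * P(B)
= 25% * 15%
= 375 / 100 %
= 3.75%

3.75%


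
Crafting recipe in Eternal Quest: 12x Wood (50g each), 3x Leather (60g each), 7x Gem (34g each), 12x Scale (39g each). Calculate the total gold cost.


Cost breakdown:
  Wood: 12 * 50 = 600
  Leather: 3 * 60 = 180
  Gem: 7 * 34 = 238
  Scale: 12 * 39 = 468
Total = 600 + 180 + 238 + 468 = 1486

1486 gold


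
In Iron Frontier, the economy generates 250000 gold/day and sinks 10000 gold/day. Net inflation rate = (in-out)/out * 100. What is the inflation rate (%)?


Net gold = 250000 - 10000 = 240000
Inflation rate = net / sunk * 100 = 240000 / 10000 * 100
= 24.0 * 100
= 2400.00%

2400.00%


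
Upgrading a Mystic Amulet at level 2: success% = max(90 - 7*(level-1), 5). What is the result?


raw_rate = 90 - 7 * (2 - 1)
= 90 - 7 * 1
= 90 - 7
= 83
Apply floor: max(83, 5) = 83%

83%


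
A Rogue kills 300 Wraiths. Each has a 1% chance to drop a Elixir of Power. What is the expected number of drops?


Expected drops = kills * (drop_rate / 100)
= 300 * (1 / 100)
= 300 * 0.01
= 3.0

3.0 drops


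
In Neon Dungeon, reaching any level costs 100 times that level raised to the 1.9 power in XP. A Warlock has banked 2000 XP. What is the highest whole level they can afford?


XP = 100 * level^1.9, so level = (XP / 100)^(1/1.9)
= (2000 / 100)^(1/1.9)
= 20.0^0.5263
= 4.839
Floor: level = 4

level 4


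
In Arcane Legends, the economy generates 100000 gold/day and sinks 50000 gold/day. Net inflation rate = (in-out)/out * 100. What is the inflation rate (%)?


Net gold = 100000 - 50000 = 50000
Inflation rate = net / sunk * 100 = 50000 / 50000 * 100
= 1.0 * 100
= 100.00%

100.00%


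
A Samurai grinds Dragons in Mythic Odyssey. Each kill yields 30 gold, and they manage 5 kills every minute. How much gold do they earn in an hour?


Gold per minute = 30 * 5 = 150
Gold per hour = 150 * 60 = 9000

9000 gold/hour


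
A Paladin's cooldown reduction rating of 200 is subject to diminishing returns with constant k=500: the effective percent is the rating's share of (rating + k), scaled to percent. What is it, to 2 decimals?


effective% = rating / (rating + k) * 100
= 200 / (200 + 500) * 100
= 200 / 700 * 100
= 0.285714 * 100
= 28.57%

28.57%


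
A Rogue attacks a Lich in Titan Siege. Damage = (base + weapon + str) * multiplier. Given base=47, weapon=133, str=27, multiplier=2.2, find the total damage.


Sum base + weapon + str = 47 + 133 + 27 = 207
Multiply by 2.2:
207 * 2.2 = 455.4

455.4 damage


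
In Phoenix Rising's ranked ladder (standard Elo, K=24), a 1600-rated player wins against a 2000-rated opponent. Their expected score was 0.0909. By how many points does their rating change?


Elo update: delta = K * (S - Ea), where S = 1 (wins)
S - Ea = 1 - 0.0909 = 0.9091
Rating change = 24 * 0.9091
= 21.82

21.82 rating points


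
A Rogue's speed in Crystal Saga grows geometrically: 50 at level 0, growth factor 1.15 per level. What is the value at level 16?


value = base * growth^level
= 50 * 1.15^16
= 50 * 9.357621
= 467.88

467.88 speed


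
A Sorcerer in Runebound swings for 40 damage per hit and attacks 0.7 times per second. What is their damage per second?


DPS = damage * attack_speed
= 40 * 0.7
= 28.0

28.0 DPS


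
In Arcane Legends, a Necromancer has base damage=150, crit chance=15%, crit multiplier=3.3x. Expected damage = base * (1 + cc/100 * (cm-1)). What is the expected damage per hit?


E[dmg] = base * (1 + crit_chance * (crit_mult - 1))
cc as decimal = 15/100 = 0.15
cm - 1 = 3.3 - 1 = 2.3
Bonus factor = 0.15 * 2.3 = 0.345
Total multiplier = 1 + 0.345 = 1.345
Expected damage = 150 * 1.345 = 201.75

201.75 damage


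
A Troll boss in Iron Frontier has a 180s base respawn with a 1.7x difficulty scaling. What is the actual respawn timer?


Respawn time = base * multiplier
= 180 * 1.7
= 306.0 seconds

306.0 seconds


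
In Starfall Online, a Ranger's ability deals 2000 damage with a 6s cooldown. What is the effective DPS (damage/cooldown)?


DPS = damage / cooldown
= 2000 / 6
= 333.33

333.33 DPS


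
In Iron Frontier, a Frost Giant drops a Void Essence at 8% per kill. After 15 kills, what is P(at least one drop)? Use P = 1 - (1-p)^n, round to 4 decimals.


P(at least one) = 1 - P(none) = 1 - (1-p)^n
p = 8/100 = 0.08
1 - p = 0.92
(1 - p)^15 = 0.92^15 = 0.286297
P(at least one) = 1 - 0.286297 = 0.7137

0.7137


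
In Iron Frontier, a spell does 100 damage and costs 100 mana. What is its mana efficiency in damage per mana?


Efficiency = damage / mana
= 100 / 100
= 1.00

1.00 dmg/mana


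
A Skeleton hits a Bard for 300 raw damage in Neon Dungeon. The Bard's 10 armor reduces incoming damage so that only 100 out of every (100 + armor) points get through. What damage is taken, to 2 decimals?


actual = 300 * 100 / (100 + 10)
= 300 * 100 / 110
= 30000 / 110
= 272.73

272.73 damage


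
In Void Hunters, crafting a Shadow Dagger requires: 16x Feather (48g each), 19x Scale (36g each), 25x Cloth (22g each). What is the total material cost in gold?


Cost breakdown:
  Feather: 16 * 48 = 768
  Scale: 19 * 36 = 684
  Cloth: 25 * 22 = 550
Total = 768 + 684 + 550 = 2002

2002 gold


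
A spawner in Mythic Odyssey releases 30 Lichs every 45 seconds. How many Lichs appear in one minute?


Spawns per minute = count * (60 / interval)
= 30 * (60 / 45)
= 30 * 1.3333
= 40.0

40.0 per minute


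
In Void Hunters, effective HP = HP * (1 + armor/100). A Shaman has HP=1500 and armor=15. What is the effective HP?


EHP = 1500 * (1 + 15/100)
= 1500 * (1 + 0.15)
= 1500 * 1.15
= 1725.0

1725.0 EHP


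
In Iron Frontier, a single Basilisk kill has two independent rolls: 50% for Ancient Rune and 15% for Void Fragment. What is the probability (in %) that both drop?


For independent events, P(both) = P(A) * P(B)
= 50% * 15%
= 750 / 100 %
= 7.5%

7.5%


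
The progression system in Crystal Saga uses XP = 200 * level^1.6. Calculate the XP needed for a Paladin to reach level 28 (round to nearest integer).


XP = 200 * level^1.6
Substitute level = 28:
XP = 200 * 28^1.6
= 200 * 206.7535
= 41351

41351 XP


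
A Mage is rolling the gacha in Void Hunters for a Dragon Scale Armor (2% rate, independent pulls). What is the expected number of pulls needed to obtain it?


Expected pulls for a geometric distribution = 1/p = 100 / rate%
= 100 / 2
= 50.0

50.0 pulls


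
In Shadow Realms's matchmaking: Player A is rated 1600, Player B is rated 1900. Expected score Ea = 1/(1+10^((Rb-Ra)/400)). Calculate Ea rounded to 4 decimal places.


Elo expected score: Ea = 1/(1 + 10^((Rb-Ra)/400))
Rb - Ra = 1900 - 1600 = 300
(Rb-Ra)/400 = 300/400 = 0.75
10^0.75 = 5.623413
Ea = 1/(1 + 5.623413) = 1/6.623413 = 0.1510

0.1510


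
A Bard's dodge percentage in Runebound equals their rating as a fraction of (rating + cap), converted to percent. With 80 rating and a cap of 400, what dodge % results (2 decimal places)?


dodge% = 80 / (80 + 400) * 100
= 80 / 480 * 100
= 0.166667 * 100
= 16.67%

16.67%


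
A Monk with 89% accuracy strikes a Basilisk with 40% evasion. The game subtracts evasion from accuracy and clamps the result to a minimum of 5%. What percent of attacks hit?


accuracy - evasion = 89 - 40 = 49
Apply floor: max(49, 5) = 49
Hit chance = 49%

49%


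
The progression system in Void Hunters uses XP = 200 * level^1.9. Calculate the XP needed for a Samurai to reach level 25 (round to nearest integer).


XP = 200 * level^1.9
Substitute level = 25:
XP = 200 * 25^1.9
= 200 * 452.9873
= 90597

90597 XP


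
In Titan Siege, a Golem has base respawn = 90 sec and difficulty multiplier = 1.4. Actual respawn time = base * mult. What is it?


Respawn time = base * multiplier
= 90 * 1.4
= 126.0 seconds

126.0 seconds


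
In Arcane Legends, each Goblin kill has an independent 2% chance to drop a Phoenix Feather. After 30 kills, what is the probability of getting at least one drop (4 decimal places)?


P(at least one) = 1 - P(none) = 1 - (1-p)^n
p = 2/100 = 0.02
1 - p = 0.98
(1 - p)^30 = 0.98^30 = 0.545484
P(at least one) = 1 - 0.545484 = 0.4545

0.4545


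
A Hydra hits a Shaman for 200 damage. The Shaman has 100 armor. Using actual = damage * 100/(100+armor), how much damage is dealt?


actual = 200 * 100 / (100 + 100)
= 200 * 100 / 200
= 20000 / 200
= 100.00

100.00 damage


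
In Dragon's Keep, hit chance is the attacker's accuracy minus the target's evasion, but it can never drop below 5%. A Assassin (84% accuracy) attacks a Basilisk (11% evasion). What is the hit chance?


accuracy - evasion = 84 - 11 = 73
Apply floor: max(73, 5) = 73
Hit chance = 73%

73%


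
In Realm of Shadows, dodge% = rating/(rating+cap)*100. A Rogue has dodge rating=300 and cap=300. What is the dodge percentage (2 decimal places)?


dodge% = 300 / (300 + 300) * 100
= 300 / 600 * 100
= 0.5 * 100
= 50.00%

50.00%


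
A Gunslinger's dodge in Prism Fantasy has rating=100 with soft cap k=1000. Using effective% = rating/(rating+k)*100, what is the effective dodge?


effective% = rating / (rating + k) * 100
= 100 / (100 + 1000) * 100
= 100 / 1100 * 100
= 0.090909 * 100
= 9.09%

9.09%


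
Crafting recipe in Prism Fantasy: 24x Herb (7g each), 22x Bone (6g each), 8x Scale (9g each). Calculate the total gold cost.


Cost breakdown:
  Herb: 24 * 7 = 168
  Bone: 22 * 6 = 132
  Scale: 8 * 9 = 72
Total = 168 + 132 + 72 = 372

372 gold


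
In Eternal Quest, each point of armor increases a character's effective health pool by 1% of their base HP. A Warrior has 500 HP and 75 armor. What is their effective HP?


EHP = 500 * (1 + 75/100)
= 500 * (1 + 0.75)
= 500 * 1.75
= 875.0

875.0 EHP


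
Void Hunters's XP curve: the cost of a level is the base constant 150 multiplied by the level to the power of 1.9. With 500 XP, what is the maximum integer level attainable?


XP = 150 * level^1.9, so level = (XP / 150)^(1/1.9)
= (500 / 150)^(1/1.9)
= 3.3333^0.5263
= 1.8845
Floor: level = 1

level 1


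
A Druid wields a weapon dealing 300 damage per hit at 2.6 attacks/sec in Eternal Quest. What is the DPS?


DPS = damage * attack_speed
= 300 * 2.6
= 780.0

780.0 DPS


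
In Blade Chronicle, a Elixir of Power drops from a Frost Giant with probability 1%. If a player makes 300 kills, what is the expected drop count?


Expected drops = kills * (drop_rate / 100)
= 300 * (1 / 100)
= 300 * 0.01
= 3.0

3.0 drops


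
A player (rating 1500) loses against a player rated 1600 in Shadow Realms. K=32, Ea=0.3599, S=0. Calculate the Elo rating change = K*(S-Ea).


Elo update: delta = K * (S - Ea), where S = 0 (loses)
S - Ea = 0 - 0.3599 = -0.3599
Rating change = 32 * -0.3599
= -11.52

-11.52 rating points


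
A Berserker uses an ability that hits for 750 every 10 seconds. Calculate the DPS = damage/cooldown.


DPS = damage / cooldown
= 750 / 10
= 75.00

75.00 DPS


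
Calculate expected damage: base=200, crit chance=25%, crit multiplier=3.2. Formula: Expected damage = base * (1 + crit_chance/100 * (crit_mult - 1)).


E[dmg] = base * (1 + crit_chance * (crit_mult - 1))
cc as decimal = 25/100 = 0.25
cm - 1 = 3.2 - 1 = 2.2
Bonus factor = 0.25 * 2.2 = 0.55
Total multiplier = 1 + 0.55 = 1.55
Expected damage = 200 * 1.55 = 310.00

310.00 damage


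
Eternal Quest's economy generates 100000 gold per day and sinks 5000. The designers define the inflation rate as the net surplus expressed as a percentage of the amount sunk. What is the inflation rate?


Net gold = 100000 - 5000 = 95000
Inflation rate = net / sunk * 100 = 95000 / 5000 * 100
= 19.0 * 100
= 1900.00%

1900.00%


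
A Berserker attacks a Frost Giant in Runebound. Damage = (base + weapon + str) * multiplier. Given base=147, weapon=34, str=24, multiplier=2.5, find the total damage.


Sum base + weapon + str = 147 + 34 + 24 = 205
Multiply by 2.5:
205 * 2.5 = 512.5

512.5 damage


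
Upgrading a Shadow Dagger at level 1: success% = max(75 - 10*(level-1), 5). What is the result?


raw_rate = 75 - 10 * (1 - 1)
= 75 - 10 * 0
= 75 - 0
= 75
Apply floor: max(75, 5) = 75%

75%


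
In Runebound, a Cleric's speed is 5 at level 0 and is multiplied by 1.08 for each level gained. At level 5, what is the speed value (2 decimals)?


value = base * growth^level
= 5 * 1.08^5
= 5 * 1.469328
= 7.35

7.35 speed


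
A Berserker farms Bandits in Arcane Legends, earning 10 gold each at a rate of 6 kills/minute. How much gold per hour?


Gold per minute = 10 * 6 = 60
Gold per hour = 60 * 60 = 3600

3600 gold/hour


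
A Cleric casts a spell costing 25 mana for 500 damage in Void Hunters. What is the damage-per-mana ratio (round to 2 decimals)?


Efficiency = damage / mana
= 500 / 25
= 20.00

20.00 dmg/mana


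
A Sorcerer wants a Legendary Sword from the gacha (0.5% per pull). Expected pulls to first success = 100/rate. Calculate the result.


Expected pulls for a geometric distribution = 1/p = 100 / rate%
= 100 / 0.5
= 200.0

200.0 pulls


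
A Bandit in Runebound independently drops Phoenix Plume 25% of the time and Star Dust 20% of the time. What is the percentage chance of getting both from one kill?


For independent events, P(both) = P(A) * P(B)
= 25% * 20%
= 500 / 100 %
= 5.0%

5.0%


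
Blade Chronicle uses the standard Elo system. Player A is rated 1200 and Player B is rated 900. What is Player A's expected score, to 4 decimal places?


Elo expected score: Ea = 1/(1 + 10^((Rb-Ra)/400))
Rb - Ra = 900 - 1200 = -300
(Rb-Ra)/400 = -300/400 = -0.75
10^-0.75 = 0.177828
Ea = 1/(1 + 0.177828) = 1/1.177828 = 0.8490

0.8490


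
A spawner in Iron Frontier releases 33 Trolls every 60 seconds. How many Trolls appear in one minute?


Spawns per minute = count * (60 / interval)
= 33 * (60 / 60)
= 33 * 1.0
= 33.0

33.0 per minute


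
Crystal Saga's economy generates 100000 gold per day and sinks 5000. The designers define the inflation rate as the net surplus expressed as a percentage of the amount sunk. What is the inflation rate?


Net gold = 100000 - 5000 = 95000
Inflation rate = net / sunk * 100 = 95000 / 5000 * 100
= 19.0 * 100
= 1900.00%

1900.00%


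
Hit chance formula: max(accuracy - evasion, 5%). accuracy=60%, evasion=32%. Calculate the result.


accuracy - evasion = 60 - 32 = 28
Apply floor: max(28, 5) = 28
Hit chance = 28%

28%


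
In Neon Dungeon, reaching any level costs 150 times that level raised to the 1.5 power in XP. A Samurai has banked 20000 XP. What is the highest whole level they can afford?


XP = 150 * level^1.5, so level = (XP / 150)^(1/1.5)
= (20000 / 150)^(1/1.5)
= 133.3333^0.6667
= 26.0991
Floor: level = 26

level 26


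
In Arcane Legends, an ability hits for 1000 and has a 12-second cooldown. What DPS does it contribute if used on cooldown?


DPS = damage / cooldown
= 1000 / 12
= 83.33

83.33 DPS


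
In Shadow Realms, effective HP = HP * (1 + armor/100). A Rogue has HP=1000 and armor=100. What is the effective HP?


EHP = 1000 * (1 + 100/100)
= 1000 * (1 + 1.0)
= 1000 * 2.0
= 2000.0

2000.0 EHP


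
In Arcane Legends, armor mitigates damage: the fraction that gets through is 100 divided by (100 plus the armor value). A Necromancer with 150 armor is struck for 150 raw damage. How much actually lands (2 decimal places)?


actual = 150 * 100 / (100 + 150)
= 150 * 100 / 250
= 15000 / 250
= 60.00

60.00 damage


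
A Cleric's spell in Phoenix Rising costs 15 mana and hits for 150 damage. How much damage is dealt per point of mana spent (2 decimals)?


Efficiency = damage / mana
= 150 / 15
= 10.00

10.00 dmg/mana


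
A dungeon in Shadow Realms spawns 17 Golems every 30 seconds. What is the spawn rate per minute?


Spawns per minute = count * (60 / interval)
= 17 * (60 / 30)
= 17 * 2.0
= 34.0

34.0 per minute


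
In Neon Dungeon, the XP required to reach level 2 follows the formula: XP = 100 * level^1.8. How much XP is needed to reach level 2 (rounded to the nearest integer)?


XP = 100 * level^1.8
Substitute level = 2:
XP = 100 * 2^1.8
= 100 * 3.4822
= 348

348 XP


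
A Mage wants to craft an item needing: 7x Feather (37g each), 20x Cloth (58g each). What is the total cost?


Cost breakdown:
  Feather: 7 * 37 = 259
  Cloth: 20 * 58 = 1160
Total = 259 + 1160 = 1419

1419 gold


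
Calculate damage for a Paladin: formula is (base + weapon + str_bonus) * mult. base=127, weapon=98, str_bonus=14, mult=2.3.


Sum base + weapon + str = 127 + 98 + 14 = 239
Multiply by 2.3:
239 * 2.3 = 549.7

549.7 damage


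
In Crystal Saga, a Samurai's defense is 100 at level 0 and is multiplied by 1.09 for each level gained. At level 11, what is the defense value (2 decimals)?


value = base * growth^level
= 100 * 1.09^11
= 100 * 2.580426
= 258.04

258.04 defense


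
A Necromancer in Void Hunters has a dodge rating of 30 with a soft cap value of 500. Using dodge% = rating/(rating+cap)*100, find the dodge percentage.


dodge% = 30 / (30 + 500) * 100
= 30 / 530 * 100
= 0.056604 * 100
= 5.66%

5.66%


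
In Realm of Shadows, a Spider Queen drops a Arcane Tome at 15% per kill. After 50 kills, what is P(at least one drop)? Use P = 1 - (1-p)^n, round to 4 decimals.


P(at least one) = 1 - P(none) = 1 - (1-p)^n
p = 15/100 = 0.15
1 - p = 0.85
(1 - p)^50 = 0.85^50 = 0.000296
P(at least one) = 1 - 0.000296 = 0.9997

0.9997


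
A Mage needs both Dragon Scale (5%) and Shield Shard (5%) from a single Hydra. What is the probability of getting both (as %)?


For independent events, P(both) = P(A) * P(B)
= 5% * 5%
= 25 / 100 %
= 0.25%

0.25%


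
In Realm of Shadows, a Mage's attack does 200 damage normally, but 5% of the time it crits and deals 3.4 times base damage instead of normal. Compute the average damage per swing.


E[dmg] = base * (1 + crit_chance * (crit_mult - 1))
cc as decimal = 5/100 = 0.05
cm - 1 = 3.4 - 1 = 2.4
Bonus factor = 0.05 * 2.4 = 0.12
Total multiplier = 1 + 0.12 = 1.12
Expected damage = 200 * 1.12 = 224.00

224.00 damage


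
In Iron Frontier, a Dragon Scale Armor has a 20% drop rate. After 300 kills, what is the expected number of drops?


Expected drops = kills * (drop_rate / 100)
= 300 * (20 / 100)
= 300 * 0.2
= 60.0

60.0 drops


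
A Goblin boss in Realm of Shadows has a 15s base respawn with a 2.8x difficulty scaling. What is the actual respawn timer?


Respawn time = base * multiplier
= 15 * 2.8
= 42.0 seconds

42.0 seconds


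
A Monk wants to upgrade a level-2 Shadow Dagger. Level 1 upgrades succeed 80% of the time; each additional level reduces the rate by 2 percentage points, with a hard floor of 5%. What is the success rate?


raw_rate = 80 - 2 * (2 - 1)
= 80 - 2 * 1
= 80 - 2
= 78
Apply floor: max(78, 5) = 78%

78%


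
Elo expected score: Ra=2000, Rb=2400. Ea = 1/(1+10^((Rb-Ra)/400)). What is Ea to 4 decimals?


Elo expected score: Ea = 1/(1 + 10^((Rb-Ra)/400))
Rb - Ra = 2400 - 2000 = 400
(Rb-Ra)/400 = 400/400 = 1.0
10^1.0 = 10.0
Ea = 1/(1 + 10.0) = 1/11.0 = 0.0909

0.0909


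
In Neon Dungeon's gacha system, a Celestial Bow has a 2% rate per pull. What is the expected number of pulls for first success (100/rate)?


Expected pulls for a geometric distribution = 1/p = 100 / rate%
= 100 / 2
= 50.0

50.0 pulls


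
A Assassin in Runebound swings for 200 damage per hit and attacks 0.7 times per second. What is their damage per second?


DPS = damage * attack_speed
= 200 * 0.7
= 140.0

140.0 DPS


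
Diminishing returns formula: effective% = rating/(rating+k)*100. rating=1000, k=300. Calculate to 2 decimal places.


effective% = rating / (rating + k) * 100
= 1000 / (1000 + 300) * 100
= 1000 / 1300 * 100
= 0.769231 * 100
= 76.92%

76.92%


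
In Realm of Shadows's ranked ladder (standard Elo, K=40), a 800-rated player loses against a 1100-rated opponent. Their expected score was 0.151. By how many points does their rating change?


Elo update: delta = K * (S - Ea), where S = 0 (loses)
S - Ea = 0 - 0.151 = -0.151
Rating change = 40 * -0.151
= -6.04

-6.04 rating points


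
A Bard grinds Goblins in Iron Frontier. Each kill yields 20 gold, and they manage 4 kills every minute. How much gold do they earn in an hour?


Gold per minute = 20 * 4 = 80
Gold per hour = 80 * 60 = 4800

4800 gold/hour


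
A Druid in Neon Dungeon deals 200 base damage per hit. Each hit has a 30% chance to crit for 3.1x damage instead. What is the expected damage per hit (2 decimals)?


E[dmg] = base * (1 + crit_chance * (crit_mult - 1))
cc as decimal = 30/100 = 0.3
cm - 1 = 3.1 - 1 = 2.1
Bonus factor = 0.3 * 2.1 = 0.63
Total multiplier = 1 + 0.63 = 1.63
Expected damage = 200 * 1.63 = 326.00

326.00 damage


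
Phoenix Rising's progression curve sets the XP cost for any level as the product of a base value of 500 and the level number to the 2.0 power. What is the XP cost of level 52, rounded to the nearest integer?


XP = 500 * level^2.0
Substitute level = 52:
XP = 500 * 52^2.0
= 500 * 2704.0
= 1352000

1352000 XP


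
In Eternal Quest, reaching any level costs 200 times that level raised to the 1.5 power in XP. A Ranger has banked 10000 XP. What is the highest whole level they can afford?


XP = 200 * level^1.5, so level = (XP / 200)^(1/1.5)
= (10000 / 200)^(1/1.5)
= 50.0^0.6667
= 13.5721
Floor: level = 13

level 13


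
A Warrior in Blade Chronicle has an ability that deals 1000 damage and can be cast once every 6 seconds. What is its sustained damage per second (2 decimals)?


DPS = damage / cooldown
= 1000 / 6
= 166.67

166.67 DPS


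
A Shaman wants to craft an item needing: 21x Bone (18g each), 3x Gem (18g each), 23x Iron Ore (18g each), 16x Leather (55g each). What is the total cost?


Cost breakdown:
  Bone: 21 * 18 = 378
  Gem: 3 * 18 = 54
  Iron Ore: 23 * 18 = 414
  Leather: 16 * 55 = 880
Total = 378 + 54 + 414 + 880 = 1726

1726 gold


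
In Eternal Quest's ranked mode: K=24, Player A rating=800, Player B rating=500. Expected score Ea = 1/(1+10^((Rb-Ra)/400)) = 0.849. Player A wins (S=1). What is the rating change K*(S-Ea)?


Elo update: delta = K * (S - Ea), where S = 1 (wins)
S - Ea = 1 - 0.849 = 0.151
Rating change = 24 * 0.151
= 3.62

3.62 rating points


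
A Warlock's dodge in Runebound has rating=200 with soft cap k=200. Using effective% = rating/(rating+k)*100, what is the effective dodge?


effective% = rating / (rating + k) * 100
= 200 / (200 + 200) * 100
= 200 / 400 * 100
= 0.5 * 100
= 50.00%

50.00%


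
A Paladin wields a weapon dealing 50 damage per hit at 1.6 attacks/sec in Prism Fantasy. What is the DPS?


DPS = damage * attack_speed
= 50 * 1.6
= 80.0

80.0 DPS


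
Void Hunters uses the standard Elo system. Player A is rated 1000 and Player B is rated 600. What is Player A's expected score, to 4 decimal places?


Elo expected score: Ea = 1/(1 + 10^((Rb-Ra)/400))
Rb - Ra = 600 - 1000 = -400
(Rb-Ra)/400 = -400/400 = -1.0
10^-1.0 = 0.1
Ea = 1/(1 + 0.1) = 1/1.1 = 0.9091

0.9091


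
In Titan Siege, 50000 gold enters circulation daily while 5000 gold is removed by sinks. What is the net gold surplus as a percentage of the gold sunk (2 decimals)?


Net gold = 50000 - 5000 = 45000
Inflation rate = net / sunk * 100 = 45000 / 5000 * 100
= 9.0 * 100
= 900.00%

900.00%


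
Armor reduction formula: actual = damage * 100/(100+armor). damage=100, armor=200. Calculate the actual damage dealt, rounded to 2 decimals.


actual = 100 * 100 / (100 + 200)
= 100 * 100 / 300
= 10000 / 300
= 33.33

33.33 damage


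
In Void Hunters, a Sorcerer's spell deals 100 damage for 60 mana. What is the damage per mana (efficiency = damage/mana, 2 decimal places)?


Efficiency = damage / mana
= 100 / 60
= 1.67

1.67 dmg/mana


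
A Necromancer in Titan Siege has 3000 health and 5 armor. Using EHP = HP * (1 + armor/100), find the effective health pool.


EHP = 3000 * (1 + 5/100)
= 3000 * (1 + 0.05)
= 3000 * 1.05
= 3150.0

3150.0 EHP


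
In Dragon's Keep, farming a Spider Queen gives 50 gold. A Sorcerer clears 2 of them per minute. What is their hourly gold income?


Gold per minute = 50 * 2 = 100
Gold per hour = 100 * 60 = 6000

6000 gold/hour


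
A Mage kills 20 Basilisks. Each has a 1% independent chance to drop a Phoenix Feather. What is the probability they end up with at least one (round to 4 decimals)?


P(at least one) = 1 - P(none) = 1 - (1-p)^n
p = 1/100 = 0.01
1 - p = 0.99
(1 - p)^20 = 0.99^20 = 0.817907
P(at least one) = 1 - 0.817907 = 0.1821

0.1821


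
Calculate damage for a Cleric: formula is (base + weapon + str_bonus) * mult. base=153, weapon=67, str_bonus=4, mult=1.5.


Sum base + weapon + str = 153 + 67 + 4 = 224
Multiply by 1.5:
224 * 1.5 = 336.0

336.0 damage


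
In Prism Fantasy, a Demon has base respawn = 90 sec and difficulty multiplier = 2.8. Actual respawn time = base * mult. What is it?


Respawn time = base * multiplier
= 90 * 2.8
= 252.0 seconds

252.0 seconds


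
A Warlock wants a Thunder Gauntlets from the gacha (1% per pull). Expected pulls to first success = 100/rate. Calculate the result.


Expected pulls for a geometric distribution = 1/p = 100 / rate%
= 100 / 1
= 100.0

100.0 pulls


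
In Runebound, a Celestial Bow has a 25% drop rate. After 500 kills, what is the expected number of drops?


Expected drops = kills * (drop_rate / 100)
= 500 * (25 / 100)
= 500 * 0.25
= 125.0

125.0 drops


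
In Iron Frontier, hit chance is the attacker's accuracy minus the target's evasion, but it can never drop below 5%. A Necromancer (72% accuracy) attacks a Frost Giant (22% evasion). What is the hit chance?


accuracy - evasion = 72 - 22 = 50
Apply floor: max(50, 5) = 50
Hit chance = 50%

50%


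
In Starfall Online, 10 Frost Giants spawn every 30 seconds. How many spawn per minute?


Spawns per minute = count * (60 / interval)
= 10 * (60 / 30)
= 10 * 2.0
= 20.0

20.0 per minute


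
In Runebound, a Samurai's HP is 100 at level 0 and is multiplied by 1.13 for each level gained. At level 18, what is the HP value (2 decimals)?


value = base * growth^level
= 100 * 1.13^18
= 100 * 9.024268
= 902.43

902.43 HP


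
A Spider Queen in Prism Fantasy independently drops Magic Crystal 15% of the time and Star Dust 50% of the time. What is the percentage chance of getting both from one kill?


For independent events, P(both) = P(A) * P(B)
= 15% * 50%
= 750 / 100 %
= 7.5%

7.5%


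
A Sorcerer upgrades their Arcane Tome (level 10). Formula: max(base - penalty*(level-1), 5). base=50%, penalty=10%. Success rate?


raw_rate = 50 - 10 * (10 - 1)
= 50 - 10 * 9
= 50 - 90
= -40
Apply floor: max(-40, 5) = 5%

5%


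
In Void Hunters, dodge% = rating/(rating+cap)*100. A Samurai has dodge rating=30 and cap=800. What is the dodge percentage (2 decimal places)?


dodge% = 30 / (30 + 800) * 100
= 30 / 830 * 100
= 0.036145 * 100
= 3.61%

3.61%


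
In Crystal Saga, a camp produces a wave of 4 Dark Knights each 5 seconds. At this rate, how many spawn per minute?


Spawns per minute = count * (60 / interval)
= 4 * (60 / 5)
= 4 * 12.0
= 48.0

48.0 per minute


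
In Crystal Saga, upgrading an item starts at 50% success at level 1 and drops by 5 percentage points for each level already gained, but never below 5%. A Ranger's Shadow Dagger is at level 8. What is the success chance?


raw_rate = 50 - 5 * (8 - 1)
= 50 - 5 * 7
= 50 - 35
= 15
Apply floor: max(15, 5) = 15%

15%


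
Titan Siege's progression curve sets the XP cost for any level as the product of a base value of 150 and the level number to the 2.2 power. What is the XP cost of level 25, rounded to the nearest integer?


XP = 150 * level^2.2
Substitute level = 25:
XP = 150 * 25^2.2
= 150 * 1189.7837
= 178468

178468 XP


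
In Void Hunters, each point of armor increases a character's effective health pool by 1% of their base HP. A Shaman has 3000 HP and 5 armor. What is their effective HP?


EHP = 3000 * (1 + 5/100)
= 3000 * (1 + 0.05)
= 3000 * 1.05
= 3150.0

3150.0 EHP


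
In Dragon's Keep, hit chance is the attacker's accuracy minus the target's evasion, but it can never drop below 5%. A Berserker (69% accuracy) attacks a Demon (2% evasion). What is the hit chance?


accuracy - evasion = 69 - 2 = 67
Apply floor: max(67, 5) = 67
Hit chance = 67%

67%


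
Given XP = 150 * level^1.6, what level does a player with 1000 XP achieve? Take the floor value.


XP = 150 * level^1.6, so level = (XP / 150)^(1/1.6)
= (1000 / 150)^(1/1.6)
= 6.6667^0.625
= 3.273
Floor: level = 3

level 3


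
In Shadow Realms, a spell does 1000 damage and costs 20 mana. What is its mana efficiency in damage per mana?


Efficiency = damage / mana
= 1000 / 20
= 50.00

50.00 dmg/mana


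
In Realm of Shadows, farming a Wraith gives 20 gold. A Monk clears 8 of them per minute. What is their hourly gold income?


Gold per minute = 20 * 8 = 160
Gold per hour = 160 * 60 = 9600

9600 gold/hour


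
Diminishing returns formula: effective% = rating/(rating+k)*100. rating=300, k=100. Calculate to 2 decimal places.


effective% = rating / (rating + k) * 100
= 300 / (300 + 100) * 100
= 300 / 400 * 100
= 0.75 * 100
= 75.00%

75.00%


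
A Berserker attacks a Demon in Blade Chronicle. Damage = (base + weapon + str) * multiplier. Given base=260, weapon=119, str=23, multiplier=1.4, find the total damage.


Sum base + weapon + str = 260 + 119 + 23 = 402
Multiply by 1.4:
402 * 1.4 = 562.8

562.8 damage


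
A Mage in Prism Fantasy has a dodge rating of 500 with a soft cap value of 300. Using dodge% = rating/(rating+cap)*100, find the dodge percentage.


dodge% = 500 / (500 + 300) * 100
= 500 / 800 * 100
= 0.625 * 100
= 62.50%

62.50%


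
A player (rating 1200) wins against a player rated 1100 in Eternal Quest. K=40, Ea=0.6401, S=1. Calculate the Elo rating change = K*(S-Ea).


Elo update: delta = K * (S - Ea), where S = 1 (wins)
S - Ea = 1 - 0.6401 = 0.3599
Rating change = 40 * 0.3599
= 14.40

14.40 rating points


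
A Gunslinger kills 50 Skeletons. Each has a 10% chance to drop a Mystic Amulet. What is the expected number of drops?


Expected drops = kills * (drop_rate / 100)
= 50 * (10 / 100)
= 50 * 0.1
= 5.0

5.0 drops


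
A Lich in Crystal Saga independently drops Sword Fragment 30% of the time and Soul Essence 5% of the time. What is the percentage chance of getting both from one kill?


For independent events, P(both) = P(A) * P(B)
= 30% * 5%
= 150 / 100 %
= 1.5%

1.5%


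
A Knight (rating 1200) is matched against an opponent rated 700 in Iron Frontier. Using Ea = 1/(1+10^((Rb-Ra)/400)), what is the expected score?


Elo expected score: Ea = 1/(1 + 10^((Rb-Ra)/400))
Rb - Ra = 700 - 1200 = -500
(Rb-Ra)/400 = -500/400 = -1.25
10^-1.25 = 0.056234
Ea = 1/(1 + 0.056234) = 1/1.056234 = 0.9468

0.9468


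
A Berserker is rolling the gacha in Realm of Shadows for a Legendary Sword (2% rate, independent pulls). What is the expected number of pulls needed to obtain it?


Expected pulls for a geometric distribution = 1/p = 100 / rate%
= 100 / 2
= 50.0

50.0 pulls


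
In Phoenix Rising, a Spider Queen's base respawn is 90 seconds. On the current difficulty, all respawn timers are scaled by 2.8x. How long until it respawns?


Respawn time = base * multiplier
= 90 * 2.8
= 252.0 seconds

252.0 seconds


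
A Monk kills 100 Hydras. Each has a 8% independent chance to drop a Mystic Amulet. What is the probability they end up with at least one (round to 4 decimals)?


P(at least one) = 1 - P(none) = 1 - (1-p)^n
p = 8/100 = 0.08
1 - p = 0.92
(1 - p)^100 = 0.92^100 = 0.000239
P(at least one) = 1 - 0.000239 = 0.9998

0.9998


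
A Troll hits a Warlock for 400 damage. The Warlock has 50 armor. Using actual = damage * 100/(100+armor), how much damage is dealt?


actual = 400 * 100 / (100 + 50)
= 400 * 100 / 150
= 40000 / 150
= 266.67

266.67 damage


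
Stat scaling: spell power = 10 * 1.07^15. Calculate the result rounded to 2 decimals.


value = base * growth^level
= 10 * 1.07^15
= 10 * 2.759032
= 27.59

27.59 spell power


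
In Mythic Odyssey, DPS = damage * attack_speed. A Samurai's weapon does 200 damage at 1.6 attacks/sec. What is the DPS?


DPS = damage * attack_speed
= 200 * 1.6
= 320.0

320.0 DPS


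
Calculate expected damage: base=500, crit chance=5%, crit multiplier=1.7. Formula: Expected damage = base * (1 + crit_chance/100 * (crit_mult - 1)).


E[dmg] = base * (1 + crit_chance * (crit_mult - 1))
cc as decimal = 5/100 = 0.05
cm - 1 = 1.7 - 1 = 0.7
Bonus factor = 0.05 * 0.7 = 0.035
Total multiplier = 1 + 0.035 = 1.035
Expected damage = 500 * 1.035 = 517.50

517.50 damage
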